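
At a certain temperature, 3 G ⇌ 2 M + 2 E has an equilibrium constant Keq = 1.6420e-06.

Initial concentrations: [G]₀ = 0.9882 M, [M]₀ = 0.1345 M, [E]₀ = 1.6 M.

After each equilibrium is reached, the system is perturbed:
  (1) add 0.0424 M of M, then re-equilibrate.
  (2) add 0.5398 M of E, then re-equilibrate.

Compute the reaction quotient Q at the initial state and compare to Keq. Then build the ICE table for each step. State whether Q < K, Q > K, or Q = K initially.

Q₀ = 0.04799; Q > K (proceeds reverse)

Q₀ = 0.04799 vs Keq = 1.6420e-06 ⇒ Q>K, reverse
Step 1:
                  G         M         E
  Initial    0.9882    0.1345       1.6
  Change     0.2001   -0.1334   -0.1334
  Equil       1.188  0.001132     1.467
  solve Keq expr → x = -0.06668; check Q = 1.6420e-06
Then add 0.0424 M of M.
Step 2:
                  G         M         E
  Initial     1.188   0.04353     1.467
  Change    0.06341  -0.04227  -0.04227
  Equil       1.252   0.00126     1.424
  solve Keq expr → x = -0.02114; check Q = 1.6420e-06
Then add 0.5398 M of E.
Step 3:
                  G         M         E
  Initial     1.252   0.00126     1.964
  Change  5.1824e-04 -3.4549e-04 -3.4549e-04
  Equil       1.252 9.1429e-04     1.964
  solve Keq expr → x = -1.7275e-04; check Q = 1.6420e-06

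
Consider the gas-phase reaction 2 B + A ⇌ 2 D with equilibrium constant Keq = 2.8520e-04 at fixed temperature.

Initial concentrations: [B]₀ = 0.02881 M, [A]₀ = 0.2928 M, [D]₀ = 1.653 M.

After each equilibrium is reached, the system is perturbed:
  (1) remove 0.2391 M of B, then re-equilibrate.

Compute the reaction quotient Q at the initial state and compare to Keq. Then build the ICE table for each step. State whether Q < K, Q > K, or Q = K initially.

Q₀ = 1.1243e+04 vs Keq = 2.8520e-04 ⇒ Q>K, reverse
Step 1:
                    B           A           D
  Initial     0.02881      0.2928       1.653
  Change        1.624      0.8118      -1.624
  Equil         1.652       1.105     0.02933
  solve Keq expr → x = -0.8118; check Q = 2.8520e-04
Then remove 0.2391 M of B.
Step 2:
                    B           A           D
  Initial       1.413       1.105     0.02933
  Change     0.004147    0.002073   -0.004147
  Equil         1.418       1.107     0.02518
  solve Keq expr → x = -0.002073; check Q = 2.8520e-04

Q₀ = 1.1243e+04; Q > K (proceeds reverse)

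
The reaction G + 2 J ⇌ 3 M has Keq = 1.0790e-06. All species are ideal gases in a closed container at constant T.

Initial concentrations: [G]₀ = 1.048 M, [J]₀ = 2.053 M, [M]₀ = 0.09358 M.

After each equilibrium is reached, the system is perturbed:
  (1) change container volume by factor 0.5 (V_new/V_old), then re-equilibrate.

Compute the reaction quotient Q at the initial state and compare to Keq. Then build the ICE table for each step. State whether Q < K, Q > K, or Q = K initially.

Q₀ = 1.8553e-04; Q > K (proceeds reverse)

Q₀ = 1.8553e-04 vs Keq = 1.0790e-06 ⇒ Q>K, reverse
Step 1:
                  G         J         M
  Initial     1.048     2.053   0.09358
  Change    0.02545   0.05089  -0.07634
  Equil       1.073     2.104   0.01724
  solve Keq expr → x = -0.02545; check Q = 1.0790e-06
Then change container volume by factor 0.5 (V_new/V_old).
Step 2:
                  G         J         M
  Initial     2.147     4.208   0.03449
  Change          0         0         0
  Equil       2.147     4.208   0.03449
  solve Keq expr → x = 0; check Q = 1.0790e-06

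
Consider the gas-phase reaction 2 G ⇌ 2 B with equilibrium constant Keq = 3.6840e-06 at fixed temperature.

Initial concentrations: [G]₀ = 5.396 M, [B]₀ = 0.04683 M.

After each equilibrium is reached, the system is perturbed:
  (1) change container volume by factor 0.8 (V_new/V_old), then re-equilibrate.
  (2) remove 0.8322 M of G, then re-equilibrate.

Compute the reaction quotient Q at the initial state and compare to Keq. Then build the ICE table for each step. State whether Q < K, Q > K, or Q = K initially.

Q₀ = 7.5319e-05; Q > K (proceeds reverse)

Q₀ = 7.5319e-05 vs Keq = 3.6840e-06 ⇒ Q>K, reverse
Step 1:
                  G         B
  init        5.396   0.04683
  Δ          0.0364   -0.0364
  eq          5.432   0.01043
  solve Keq expr → x = -0.0182; check Q = 3.6840e-06
Then change container volume by factor 0.8 (V_new/V_old).
Step 2:
                  G         B
  init        6.791   0.01303
  Δ               0         0
  eq          6.791   0.01303
  solve Keq expr → x = 0; check Q = 3.6840e-06
Then remove 0.8322 M of G.
Step 3:
                  G         B
  init        5.958   0.01303
  Δ        0.001594 -0.001594
  eq           5.96   0.01144
  solve Keq expr → x = -7.9712e-04; check Q = 3.6840e-06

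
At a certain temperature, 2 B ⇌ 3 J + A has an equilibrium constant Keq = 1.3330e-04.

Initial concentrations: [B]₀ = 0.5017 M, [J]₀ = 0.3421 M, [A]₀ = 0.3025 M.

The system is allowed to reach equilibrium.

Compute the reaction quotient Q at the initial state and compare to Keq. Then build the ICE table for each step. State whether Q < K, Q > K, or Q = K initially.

Q₀ = 0.04812 vs Keq = 1.3330e-04 ⇒ Q>K, reverse
Step 1:
                    B           J           A
  I            0.5017      0.3421      0.3025
  C            0.1836     -0.2754    -0.09179
  E            0.6853     0.06673      0.2107
  solve Keq expr → x = -0.09179; check Q = 1.3330e-04

Q₀ = 0.04812; Q > K (proceeds reverse)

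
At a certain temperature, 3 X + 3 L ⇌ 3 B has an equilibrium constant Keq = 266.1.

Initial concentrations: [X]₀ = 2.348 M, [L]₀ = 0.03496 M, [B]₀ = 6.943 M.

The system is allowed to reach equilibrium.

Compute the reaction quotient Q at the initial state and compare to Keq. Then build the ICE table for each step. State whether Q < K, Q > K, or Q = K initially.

Q₀ = 6.0511e+05; Q > K (proceeds reverse)

Q₀ = 6.0511e+05 vs Keq = 266.1 ⇒ Q>K, reverse
Step 1:
                    X           L           B
  I             2.348     0.03496       6.943
  C            0.3458      0.3458     -0.3458
  E             2.694      0.3808       6.597
  solve Keq expr → x = -0.1153; check Q = 266.1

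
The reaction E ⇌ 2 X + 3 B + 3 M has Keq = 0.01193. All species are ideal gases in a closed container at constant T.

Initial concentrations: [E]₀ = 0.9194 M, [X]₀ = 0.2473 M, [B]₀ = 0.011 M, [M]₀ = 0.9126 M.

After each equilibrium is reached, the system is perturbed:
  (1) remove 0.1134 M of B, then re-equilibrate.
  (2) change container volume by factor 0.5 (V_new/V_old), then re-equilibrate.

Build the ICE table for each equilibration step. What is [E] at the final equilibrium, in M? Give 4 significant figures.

Q₀ = 6.7292e-08 vs Keq = 0.01193 ⇒ Q<K, forward
Step 1:
                    E           X           B           M
  I            0.9194      0.2473       0.011      0.9126
  C          -0.09801       0.196       0.294       0.294
  E            0.8214      0.4433       0.305       1.207
  solve Keq expr → x = 0.09801; check Q = 0.01193
Then remove 0.1134 M of B.
Step 2:
                    E           X           B           M
  I            0.8214      0.4433      0.1916       1.207
  C          -0.02456     0.04913     0.07369     0.07369
  E            0.7968      0.4924      0.2653        1.28
  solve Keq expr → x = 0.02456; check Q = 0.01193
Then change container volume by factor 0.5 (V_new/V_old).
Step 3:
                    E           X           B           M
  I             1.594      0.9849      0.5306       2.561
  C            0.1255     -0.2511     -0.3766     -0.3766
  E             1.719      0.7338       0.154       2.184
  solve Keq expr → x = -0.1255; check Q = 0.01193

[E]_eq = 1.719 M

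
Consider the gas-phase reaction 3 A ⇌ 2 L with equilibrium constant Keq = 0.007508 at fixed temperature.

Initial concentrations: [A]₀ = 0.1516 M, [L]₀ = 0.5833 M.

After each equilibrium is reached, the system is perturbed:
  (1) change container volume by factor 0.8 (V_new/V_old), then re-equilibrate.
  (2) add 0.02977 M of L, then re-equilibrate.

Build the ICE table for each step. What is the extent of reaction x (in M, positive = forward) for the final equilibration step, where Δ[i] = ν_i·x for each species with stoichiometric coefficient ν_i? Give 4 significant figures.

x = -0.01231 M

Q₀ = 97.65 vs Keq = 0.007508 ⇒ Q>K, reverse
Step 1:
                   A          L
  Initial     0.1516     0.5833
  Change      0.7615    -0.5077
  Equil       0.9131    0.07561
  solve Keq expr → x = -0.2538; check Q = 0.007508
Then change container volume by factor 0.8 (V_new/V_old).
Step 2:
                   A          L
  Initial      1.141    0.09451
  Change    -0.01386   0.009237
  Equil        1.128     0.1037
  solve Keq expr → x = 0.004619; check Q = 0.007508
Then add 0.02977 M of L.
Step 3:
                   A          L
  Initial      1.128     0.1335
  Change     0.03694   -0.02463
  Equil        1.165     0.1089
  solve Keq expr → x = -0.01231; check Q = 0.007508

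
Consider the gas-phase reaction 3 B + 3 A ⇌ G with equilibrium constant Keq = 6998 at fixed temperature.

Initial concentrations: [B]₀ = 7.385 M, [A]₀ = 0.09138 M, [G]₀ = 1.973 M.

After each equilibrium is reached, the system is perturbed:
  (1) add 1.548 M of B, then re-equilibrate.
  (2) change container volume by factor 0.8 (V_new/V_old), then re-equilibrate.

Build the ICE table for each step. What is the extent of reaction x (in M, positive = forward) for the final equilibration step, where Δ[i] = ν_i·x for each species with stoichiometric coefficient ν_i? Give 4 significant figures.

Q₀ = 6.42 vs Keq = 6998 ⇒ Q<K, forward
Step 1:
                  B         A         G
  I           7.385   0.09138     1.973
  C        -0.08236  -0.08236   0.02745
  E           7.303  0.009021         2
  solve Keq expr → x = 0.02745; check Q = 6998
Then add 1.548 M of B.
Step 2:
                  B         A         G
  I           8.851  0.009021         2
  C       -0.001576 -0.001576 5.2525e-04
  E           8.849  0.007445     2.001
  solve Keq expr → x = 5.2525e-04; check Q = 6998
Then change container volume by factor 0.8 (V_new/V_old).
Step 3:
                  B         A         G
  I           11.06  0.009306     2.501
  C       -0.002888 -0.002888 9.6260e-04
  E           11.06  0.006418     2.502
  solve Keq expr → x = 9.6260e-04; check Q = 6998

x = 9.6260e-04 M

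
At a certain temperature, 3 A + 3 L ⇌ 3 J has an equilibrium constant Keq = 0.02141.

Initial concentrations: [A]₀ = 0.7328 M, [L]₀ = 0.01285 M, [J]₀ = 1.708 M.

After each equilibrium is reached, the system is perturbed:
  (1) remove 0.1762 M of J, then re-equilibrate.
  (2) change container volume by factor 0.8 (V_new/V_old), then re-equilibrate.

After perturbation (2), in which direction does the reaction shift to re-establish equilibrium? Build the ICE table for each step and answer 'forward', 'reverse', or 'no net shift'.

Q₀ = 5.9676e+06 vs Keq = 0.02141 ⇒ Q>K, reverse
Step 1:
                   A          L          J
  Initial     0.7328    0.01285      1.708
  Change       1.123      1.123     -1.123
  Equil        1.856      1.136     0.5852
  solve Keq expr → x = -0.3743; check Q = 0.02141
Then remove 0.1762 M of J.
Step 2:
                   A          L          J
  Initial      1.856      1.136      0.409
  Change     -0.0977    -0.0977     0.0977
  Equil        1.758      1.038     0.5067
  solve Keq expr → x = 0.03257; check Q = 0.02141
Then change container volume by factor 0.8 (V_new/V_old).
Step 3:
                   A          L          J
  Initial      2.197      1.297     0.6333
  Change    -0.08129   -0.08129    0.08129
  Equil        2.116      1.216     0.7146
  solve Keq expr → x = 0.0271; check Q = 0.02141

Direction: forward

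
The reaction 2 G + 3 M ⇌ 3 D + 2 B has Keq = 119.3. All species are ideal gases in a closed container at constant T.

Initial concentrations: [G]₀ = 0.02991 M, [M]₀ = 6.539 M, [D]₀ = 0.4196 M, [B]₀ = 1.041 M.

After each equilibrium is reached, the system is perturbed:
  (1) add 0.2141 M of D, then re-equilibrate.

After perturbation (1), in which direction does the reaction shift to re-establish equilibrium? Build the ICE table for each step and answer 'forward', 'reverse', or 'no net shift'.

Q₀ = 0.3201 vs Keq = 119.3 ⇒ Q<K, forward
Step 1:
                  G         M         D         B
  Initial   0.02991     6.539    0.4196     1.041
  Change   -0.02806  -0.04208   0.04208   0.02806
  Equil    0.001854     6.497    0.4617     1.069
  solve Keq expr → x = 0.01403; check Q = 119.3
Then add 0.2141 M of D.
Step 2:
                  G         M         D         B
  Initial  0.001854     6.497    0.6758     1.069
  Change   0.001408  0.002112 -0.002112 -0.001408
  Equil    0.003262     6.499    0.6737     1.068
  solve Keq expr → x = -7.0403e-04; check Q = 119.3

Direction: reverse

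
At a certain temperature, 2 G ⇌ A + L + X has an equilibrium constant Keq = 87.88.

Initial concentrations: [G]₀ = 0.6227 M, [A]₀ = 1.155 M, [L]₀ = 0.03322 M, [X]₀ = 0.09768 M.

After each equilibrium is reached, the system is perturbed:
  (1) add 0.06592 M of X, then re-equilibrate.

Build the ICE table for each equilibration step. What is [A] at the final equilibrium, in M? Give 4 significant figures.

[A]_eq = 1.442 M

Q₀ = 0.009666 vs Keq = 87.88 ⇒ Q<K, forward
Step 1:
                   G          A          L          X
  init        0.6227      1.155    0.03322    0.09768
  Δ          -0.5775     0.2887     0.2887     0.2887
  eq         0.04521      1.444      0.322     0.3864
  solve Keq expr → x = 0.2887; check Q = 87.88
Then add 0.06592 M of X.
Step 2:
                   G          A          L          X
  init       0.04521      1.444      0.322     0.4523
  Δ         0.003451  -0.001725  -0.001725  -0.001725
  eq         0.04866      1.442     0.3202     0.4506
  solve Keq expr → x = -0.001725; check Q = 87.88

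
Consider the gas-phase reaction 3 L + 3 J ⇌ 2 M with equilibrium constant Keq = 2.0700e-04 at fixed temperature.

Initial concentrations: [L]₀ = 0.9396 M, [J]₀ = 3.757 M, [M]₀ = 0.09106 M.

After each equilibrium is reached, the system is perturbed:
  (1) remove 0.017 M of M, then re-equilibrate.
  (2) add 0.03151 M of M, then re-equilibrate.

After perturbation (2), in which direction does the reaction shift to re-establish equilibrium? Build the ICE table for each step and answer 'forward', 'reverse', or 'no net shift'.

Q₀ = 1.8850e-04 vs Keq = 2.0700e-04 ⇒ Q<K, forward
Step 1:
                   L          J          M
  I           0.9396      3.757    0.09106
  C        -0.005096  -0.005096   0.003397
  E           0.9345      3.752    0.09446
  solve Keq expr → x = 0.001699; check Q = 2.0700e-04
Then remove 0.017 M of M.
Step 2:
                   L          J          M
  I           0.9345      3.752    0.07746
  C         -0.01991   -0.01991    0.01327
  E           0.9146      3.732    0.09073
  solve Keq expr → x = 0.006636; check Q = 2.0700e-04
Then add 0.03151 M of M.
Step 3:
                   L          J          M
  I           0.9146      3.732     0.1222
  C          0.03682    0.03682   -0.02455
  E           0.9514      3.769    0.09769
  solve Keq expr → x = -0.01227; check Q = 2.0700e-04

Direction: reverse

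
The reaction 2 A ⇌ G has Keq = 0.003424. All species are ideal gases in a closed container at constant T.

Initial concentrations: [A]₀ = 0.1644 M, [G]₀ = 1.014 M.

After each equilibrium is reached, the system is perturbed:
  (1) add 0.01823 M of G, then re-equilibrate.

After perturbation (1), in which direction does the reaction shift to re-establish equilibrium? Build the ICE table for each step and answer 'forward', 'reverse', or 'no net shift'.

Q₀ = 37.52 vs Keq = 0.003424 ⇒ Q>K, reverse
Step 1:
                   A          G
  init        0.1644      1.014
  Δ            1.996     -0.998
  eq            2.16    0.01598
  solve Keq expr → x = -0.998; check Q = 0.003424
Then add 0.01823 M of G.
Step 2:
                   A          G
  init          2.16    0.03421
  Δ           0.0354    -0.0177
  eq           2.196    0.01651
  solve Keq expr → x = -0.0177; check Q = 0.003424

Direction: reverse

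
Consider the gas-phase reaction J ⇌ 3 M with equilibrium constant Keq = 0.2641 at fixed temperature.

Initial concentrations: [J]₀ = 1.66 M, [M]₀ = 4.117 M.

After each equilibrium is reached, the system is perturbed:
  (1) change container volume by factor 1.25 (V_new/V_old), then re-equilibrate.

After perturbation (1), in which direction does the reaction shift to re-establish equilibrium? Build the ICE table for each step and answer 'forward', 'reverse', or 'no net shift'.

Direction: forward

Q₀ = 42.04 vs Keq = 0.2641 ⇒ Q>K, reverse
Step 1:
                    J           M
  init           1.66       4.117
  Δ             1.073       -3.22
  eq            2.733      0.8971
  solve Keq expr → x = -1.073; check Q = 0.2641
Then change container volume by factor 1.25 (V_new/V_old).
Step 2:
                    J           M
  init          2.187      0.7176
  Δ           -0.0368      0.1104
  eq             2.15      0.8281
  solve Keq expr → x = 0.0368; check Q = 0.2641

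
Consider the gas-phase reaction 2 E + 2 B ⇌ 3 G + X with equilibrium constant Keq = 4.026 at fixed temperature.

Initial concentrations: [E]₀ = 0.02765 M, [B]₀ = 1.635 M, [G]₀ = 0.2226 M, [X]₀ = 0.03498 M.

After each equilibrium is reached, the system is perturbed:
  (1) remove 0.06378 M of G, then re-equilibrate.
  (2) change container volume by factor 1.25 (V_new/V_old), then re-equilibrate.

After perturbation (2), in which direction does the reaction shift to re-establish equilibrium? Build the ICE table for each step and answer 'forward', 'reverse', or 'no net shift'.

Direction: no net shift

Q₀ = 0.1888 vs Keq = 4.026 ⇒ Q<K, forward
Step 1:
                  E         B         G         X
  init      0.02765     1.635    0.2226   0.03498
  Δ        -0.01941  -0.01941   0.02912  0.009707
  eq       0.008236     1.616    0.2517   0.04469
  solve Keq expr → x = 0.009707; check Q = 4.026
Then remove 0.06378 M of G.
Step 2:
                  E         B         G         X
  init     0.008236     1.616    0.1879   0.04469
  Δ       -0.002662 -0.002662  0.003993  0.001331
  eq       0.005574     1.613    0.1919   0.04602
  solve Keq expr → x = 0.001331; check Q = 4.026
Then change container volume by factor 1.25 (V_new/V_old).
Step 3:
                  E         B         G         X
  init     0.004459      1.29    0.1535   0.03681
  Δ               0         0         0         0
  eq       0.004459      1.29    0.1535   0.03681
  solve Keq expr → x = 0; check Q = 4.026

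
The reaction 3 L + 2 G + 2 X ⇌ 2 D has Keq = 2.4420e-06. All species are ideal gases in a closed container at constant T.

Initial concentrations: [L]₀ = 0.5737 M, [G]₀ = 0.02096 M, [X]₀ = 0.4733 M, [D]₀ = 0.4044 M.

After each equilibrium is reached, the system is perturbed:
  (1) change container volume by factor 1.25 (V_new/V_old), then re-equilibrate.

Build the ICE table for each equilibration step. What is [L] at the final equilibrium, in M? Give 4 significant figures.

Q₀ = 8801 vs Keq = 2.4420e-06 ⇒ Q>K, reverse
Step 1:
                  L         G         X         D
  init       0.5737   0.02096    0.4733    0.4044
  Δ          0.6055    0.4037    0.4037   -0.4037
  eq          1.179    0.4246     0.877 7.4510e-04
  solve Keq expr → x = -0.2018; check Q = 2.4420e-06
Then change container volume by factor 1.25 (V_new/V_old).
Step 2:
                  L         G         X         D
  init       0.9433    0.3397    0.7016 5.9608e-04
  Δ       3.8142e-04 2.5428e-04 2.5428e-04 -2.5428e-04
  eq         0.9437    0.3399    0.7018 3.4180e-04
  solve Keq expr → x = -1.2714e-04; check Q = 2.4420e-06

[L]_eq = 0.9437 M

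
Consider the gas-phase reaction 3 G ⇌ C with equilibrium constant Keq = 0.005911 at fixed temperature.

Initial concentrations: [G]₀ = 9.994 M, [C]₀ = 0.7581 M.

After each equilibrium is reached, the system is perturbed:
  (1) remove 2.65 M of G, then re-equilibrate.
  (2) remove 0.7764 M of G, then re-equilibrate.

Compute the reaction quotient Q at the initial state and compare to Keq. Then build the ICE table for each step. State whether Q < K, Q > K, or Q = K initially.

Q₀ = 7.5947e-04; Q < K (proceeds forward)

Q₀ = 7.5947e-04 vs Keq = 0.005911 ⇒ Q<K, forward
Step 1:
                  G         C
  Initial     9.994    0.7581
  Change     -3.225     1.075
  Equil       6.769     1.833
  solve Keq expr → x = 1.075; check Q = 0.005911
Then remove 2.65 M of G.
Step 2:
                  G         C
  Initial     4.119     1.833
  Change      1.808   -0.6026
  Equil       5.927     1.231
  solve Keq expr → x = -0.6026; check Q = 0.005911
Then remove 0.7764 M of G.
Step 3:
                  G         C
  Initial      5.15     1.231
  Change     0.4973   -0.1658
  Equil       5.648     1.065
  solve Keq expr → x = -0.1658; check Q = 0.005911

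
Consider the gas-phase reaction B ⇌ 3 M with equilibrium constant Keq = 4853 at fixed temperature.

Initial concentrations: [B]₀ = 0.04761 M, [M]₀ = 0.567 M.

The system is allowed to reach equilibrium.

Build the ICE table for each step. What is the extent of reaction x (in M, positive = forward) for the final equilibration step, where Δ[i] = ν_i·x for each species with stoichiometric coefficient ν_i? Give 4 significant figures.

x = 0.04754 M

Q₀ = 3.829 vs Keq = 4853 ⇒ Q<K, forward
Step 1:
                   B          M
  init       0.04761      0.567
  Δ         -0.04754     0.1426
  eq      7.3629e-05     0.7096
  solve Keq expr → x = 0.04754; check Q = 4853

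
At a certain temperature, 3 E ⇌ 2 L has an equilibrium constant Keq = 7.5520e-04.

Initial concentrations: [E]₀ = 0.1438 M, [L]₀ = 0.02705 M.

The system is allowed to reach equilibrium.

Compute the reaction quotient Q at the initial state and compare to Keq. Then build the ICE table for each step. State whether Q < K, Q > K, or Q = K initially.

Q₀ = 0.2461 vs Keq = 7.5520e-04 ⇒ Q>K, reverse
Step 1:
                    E           L
  I            0.1438     0.02705
  C            0.0374    -0.02493
  E            0.1812     0.00212
  solve Keq expr → x = -0.01247; check Q = 7.5520e-04

Q₀ = 0.2461; Q > K (proceeds reverse)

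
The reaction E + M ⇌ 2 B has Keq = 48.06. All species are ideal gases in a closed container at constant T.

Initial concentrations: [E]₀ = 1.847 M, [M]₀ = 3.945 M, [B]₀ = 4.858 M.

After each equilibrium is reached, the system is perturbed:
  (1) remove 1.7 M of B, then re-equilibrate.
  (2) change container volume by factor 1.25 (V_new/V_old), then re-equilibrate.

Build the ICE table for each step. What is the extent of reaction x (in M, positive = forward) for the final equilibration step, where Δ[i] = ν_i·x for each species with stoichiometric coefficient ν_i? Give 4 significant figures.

Q₀ = 3.239 vs Keq = 48.06 ⇒ Q<K, forward
Step 1:
                    E           M           B
  Initial       1.847       3.945       4.858
  Change       -1.377      -1.377       2.755
  Equil        0.4696       2.568       7.613
  solve Keq expr → x = 1.377; check Q = 48.06
Then remove 1.7 M of B.
Step 2:
                    E           M           B
  Initial      0.4696       2.568       5.913
  Change      -0.1407     -0.1407      0.2814
  Equil        0.3289       2.427       6.194
  solve Keq expr → x = 0.1407; check Q = 48.06
Then change container volume by factor 1.25 (V_new/V_old).
Step 3:
                    E           M           B
  Initial      0.2632       1.942       4.955
  Change            0           0           0
  Equil        0.2632       1.942       4.955
  solve Keq expr → x = 0; check Q = 48.06

x = 0 M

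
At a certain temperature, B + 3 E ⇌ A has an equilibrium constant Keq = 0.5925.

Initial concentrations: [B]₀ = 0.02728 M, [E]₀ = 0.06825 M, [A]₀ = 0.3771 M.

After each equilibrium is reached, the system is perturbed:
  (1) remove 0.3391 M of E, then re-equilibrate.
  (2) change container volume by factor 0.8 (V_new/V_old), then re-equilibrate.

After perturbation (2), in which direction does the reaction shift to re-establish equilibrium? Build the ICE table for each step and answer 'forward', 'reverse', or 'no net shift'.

Q₀ = 4.3481e+04 vs Keq = 0.5925 ⇒ Q>K, reverse
Step 1:
                    B           E           A
  I           0.02728     0.06825      0.3771
  C            0.2653      0.7958     -0.2653
  E            0.2926      0.8641      0.1118
  solve Keq expr → x = -0.2653; check Q = 0.5925
Then remove 0.3391 M of E.
Step 2:
                    B           E           A
  I            0.2926       0.525      0.1118
  C           0.04971      0.1491    -0.04971
  E            0.3423      0.6741     0.06212
  solve Keq expr → x = -0.04971; check Q = 0.5925
Then change container volume by factor 0.8 (V_new/V_old).
Step 3:
                    B           E           A
  I            0.4278      0.8426     0.07765
  C          -0.02711    -0.08133     0.02711
  E            0.4007      0.7613      0.1048
  solve Keq expr → x = 0.02711; check Q = 0.5925

Direction: forward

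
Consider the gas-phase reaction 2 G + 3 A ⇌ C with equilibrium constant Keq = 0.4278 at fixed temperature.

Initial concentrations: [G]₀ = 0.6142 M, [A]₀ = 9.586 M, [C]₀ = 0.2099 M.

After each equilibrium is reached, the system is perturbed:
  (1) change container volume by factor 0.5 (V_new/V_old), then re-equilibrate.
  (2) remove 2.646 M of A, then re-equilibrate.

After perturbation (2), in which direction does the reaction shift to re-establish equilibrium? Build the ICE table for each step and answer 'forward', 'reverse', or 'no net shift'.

Direction: reverse

Q₀ = 6.3166e-04 vs Keq = 0.4278 ⇒ Q<K, forward
Step 1:
                   G          A          C
  init        0.6142      9.586     0.2099
  Δ          -0.5724    -0.8586     0.2862
  eq         0.04177      8.727     0.4961
  solve Keq expr → x = 0.2862; check Q = 0.4278
Then change container volume by factor 0.5 (V_new/V_old).
Step 2:
                   G          A          C
  init       0.08354      17.45     0.9922
  Δ         -0.06216   -0.09324    0.03108
  eq         0.02138      17.36      1.023
  solve Keq expr → x = 0.03108; check Q = 0.4278
Then remove 2.646 M of A.
Step 3:
                   G          A          C
  init       0.02138      14.72      1.023
  Δ         0.005954    0.00893  -0.002977
  eq         0.02733      14.72       1.02
  solve Keq expr → x = -0.002977; check Q = 0.4278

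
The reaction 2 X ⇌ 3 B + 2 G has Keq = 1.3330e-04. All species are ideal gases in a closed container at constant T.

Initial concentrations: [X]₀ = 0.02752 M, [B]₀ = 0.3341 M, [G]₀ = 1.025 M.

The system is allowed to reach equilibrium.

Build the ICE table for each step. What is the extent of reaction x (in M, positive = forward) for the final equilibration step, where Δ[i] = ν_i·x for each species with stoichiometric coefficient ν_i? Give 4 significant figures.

x = -0.1039 M

Q₀ = 51.73 vs Keq = 1.3330e-04 ⇒ Q>K, reverse
Step 1:
                   X          B          G
  Initial    0.02752     0.3341      1.025
  Change      0.2079    -0.3118    -0.2079
  Equil       0.2354    0.02228     0.8171
  solve Keq expr → x = -0.1039; check Q = 1.3330e-04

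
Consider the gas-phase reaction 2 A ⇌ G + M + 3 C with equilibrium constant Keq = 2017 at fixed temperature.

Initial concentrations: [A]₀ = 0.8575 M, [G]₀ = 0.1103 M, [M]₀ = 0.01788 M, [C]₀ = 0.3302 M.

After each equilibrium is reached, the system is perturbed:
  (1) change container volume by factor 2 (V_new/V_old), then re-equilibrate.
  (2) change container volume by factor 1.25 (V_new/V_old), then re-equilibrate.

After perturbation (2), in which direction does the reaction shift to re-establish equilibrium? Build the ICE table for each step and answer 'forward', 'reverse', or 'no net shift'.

Direction: forward

Q₀ = 9.6562e-05 vs Keq = 2017 ⇒ Q<K, forward
Step 1:
                    A           G           M           C
  init         0.8575      0.1103     0.01788      0.3302
  Δ           -0.8362      0.4181      0.4181       1.254
  eq          0.02131      0.5284       0.436       1.584
  solve Keq expr → x = 0.4181; check Q = 2017
Then change container volume by factor 2 (V_new/V_old).
Step 2:
                    A           G           M           C
  init        0.01066      0.2642       0.218      0.7922
  Δ         -0.006763    0.003381    0.003381     0.01014
  eq         0.003895      0.2676      0.2214      0.8024
  solve Keq expr → x = 0.003381; check Q = 2017
Then change container volume by factor 1.25 (V_new/V_old).
Step 3:
                    A           G           M           C
  init       0.003116      0.2141      0.1771      0.6419
  Δ       -8.7448e-04  4.3724e-04  4.3724e-04    0.001312
  eq         0.002241      0.2145      0.1775      0.6432
  solve Keq expr → x = 4.3724e-04; check Q = 2017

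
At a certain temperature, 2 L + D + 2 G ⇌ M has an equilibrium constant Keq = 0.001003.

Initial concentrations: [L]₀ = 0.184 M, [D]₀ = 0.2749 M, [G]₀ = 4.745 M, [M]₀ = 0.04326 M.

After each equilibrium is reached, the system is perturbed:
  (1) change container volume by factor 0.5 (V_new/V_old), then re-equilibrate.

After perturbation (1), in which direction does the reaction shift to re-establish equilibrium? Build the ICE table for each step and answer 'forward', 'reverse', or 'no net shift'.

Direction: forward

Q₀ = 0.2064 vs Keq = 0.001003 ⇒ Q>K, reverse
Step 1:
                    L           D           G           M
  Initial       0.184      0.2749       4.745     0.04326
  Change      0.08544     0.04272     0.08544    -0.04272
  Equil        0.2694      0.3176        4.83  5.3965e-04
  solve Keq expr → x = -0.04272; check Q = 0.001003
Then change container volume by factor 0.5 (V_new/V_old).
Step 2:
                    L           D           G           M
  Initial      0.5389      0.6352       9.661    0.001079
  Change     -0.02802    -0.01401    -0.02802     0.01401
  Equil        0.5109      0.6212       9.633     0.01509
  solve Keq expr → x = 0.01401; check Q = 0.001003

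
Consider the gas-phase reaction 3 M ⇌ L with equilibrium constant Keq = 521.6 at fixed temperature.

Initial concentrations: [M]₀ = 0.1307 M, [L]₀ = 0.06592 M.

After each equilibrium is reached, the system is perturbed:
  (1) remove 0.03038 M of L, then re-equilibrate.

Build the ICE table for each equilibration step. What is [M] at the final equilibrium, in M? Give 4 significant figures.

Q₀ = 29.53 vs Keq = 521.6 ⇒ Q<K, forward
Step 1:
                   M          L
  Initial     0.1307    0.06592
  Change    -0.07485    0.02495
  Equil      0.05585    0.09087
  solve Keq expr → x = 0.02495; check Q = 521.6
Then remove 0.03038 M of L.
Step 2:
                   M          L
  Initial    0.05585    0.06049
  Change   -0.006509    0.00217
  Equil      0.04934    0.06266
  solve Keq expr → x = 0.00217; check Q = 521.6

[M]_eq = 0.04934 M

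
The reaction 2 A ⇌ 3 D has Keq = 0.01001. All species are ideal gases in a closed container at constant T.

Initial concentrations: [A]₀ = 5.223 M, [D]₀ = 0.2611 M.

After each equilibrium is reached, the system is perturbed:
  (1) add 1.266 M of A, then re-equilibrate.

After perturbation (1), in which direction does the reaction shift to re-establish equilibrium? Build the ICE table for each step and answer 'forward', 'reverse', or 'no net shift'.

Direction: forward

Q₀ = 6.5250e-04 vs Keq = 0.01001 ⇒ Q<K, forward
Step 1:
                  A         D
  I           5.223    0.2611
  C         -0.2448    0.3672
  E           4.978    0.6283
  solve Keq expr → x = 0.1224; check Q = 0.01001
Then add 1.266 M of A.
Step 2:
                  A         D
  I           6.244    0.6283
  C        -0.06492   0.09738
  E           6.179    0.7257
  solve Keq expr → x = 0.03246; check Q = 0.01001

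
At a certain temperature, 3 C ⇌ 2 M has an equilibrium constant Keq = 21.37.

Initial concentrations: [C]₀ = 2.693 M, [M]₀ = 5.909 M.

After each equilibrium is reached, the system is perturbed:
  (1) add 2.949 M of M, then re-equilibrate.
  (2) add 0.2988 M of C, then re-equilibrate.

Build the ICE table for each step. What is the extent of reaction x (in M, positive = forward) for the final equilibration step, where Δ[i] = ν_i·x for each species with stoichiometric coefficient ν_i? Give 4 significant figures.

x = 0.09263 M

Q₀ = 1.788 vs Keq = 21.37 ⇒ Q<K, forward
Step 1:
                  C         M
  I           2.693     5.909
  C          -1.395    0.9298
  E           1.298     6.839
  solve Keq expr → x = 0.4649; check Q = 21.37
Then add 2.949 M of M.
Step 2:
                  C         M
  I           1.298     9.788
  C           0.326   -0.2174
  E           1.624      9.57
  solve Keq expr → x = -0.1087; check Q = 21.37
Then add 0.2988 M of C.
Step 3:
                  C         M
  I           1.923      9.57
  C         -0.2779    0.1853
  E           1.645     9.756
  solve Keq expr → x = 0.09263; check Q = 21.37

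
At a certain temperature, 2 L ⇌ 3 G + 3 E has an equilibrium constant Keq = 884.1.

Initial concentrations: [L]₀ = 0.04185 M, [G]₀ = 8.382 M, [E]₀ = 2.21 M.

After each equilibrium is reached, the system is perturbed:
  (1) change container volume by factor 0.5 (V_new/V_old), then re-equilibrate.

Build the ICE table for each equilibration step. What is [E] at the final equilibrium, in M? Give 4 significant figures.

[E]_eq = 1.207 M

Q₀ = 3.6294e+06 vs Keq = 884.1 ⇒ Q>K, reverse
Step 1:
                  L         G         E
  I         0.04185     8.382      2.21
  C          0.7325    -1.099    -1.099
  E          0.7744     7.283     1.111
  solve Keq expr → x = -0.3663; check Q = 884.1
Then change container volume by factor 0.5 (V_new/V_old).
Step 2:
                  L         G         E
  I           1.549     14.57     2.222
  C          0.6768    -1.015    -1.015
  E           2.226     13.55     1.207
  solve Keq expr → x = -0.3384; check Q = 884.1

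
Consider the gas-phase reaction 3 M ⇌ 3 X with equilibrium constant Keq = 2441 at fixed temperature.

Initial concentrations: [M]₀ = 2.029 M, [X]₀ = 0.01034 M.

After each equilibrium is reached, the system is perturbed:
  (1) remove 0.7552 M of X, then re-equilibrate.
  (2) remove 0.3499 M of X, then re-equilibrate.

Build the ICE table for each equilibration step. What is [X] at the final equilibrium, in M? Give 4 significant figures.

Q₀ = 1.3235e-07 vs Keq = 2441 ⇒ Q<K, forward
Step 1:
                   M          X
  I            2.029    0.01034
  C           -1.888      1.888
  E            0.141      1.898
  solve Keq expr → x = 0.6293; check Q = 2441
Then remove 0.7552 M of X.
Step 2:
                   M          X
  I            0.141      1.143
  C         -0.05221    0.05221
  E          0.08878      1.195
  solve Keq expr → x = 0.0174; check Q = 2441
Then remove 0.3499 M of X.
Step 3:
                   M          X
  I          0.08878     0.8455
  C         -0.02419    0.02419
  E          0.06459     0.8697
  solve Keq expr → x = 0.008063; check Q = 2441

[X]_eq = 0.8697 M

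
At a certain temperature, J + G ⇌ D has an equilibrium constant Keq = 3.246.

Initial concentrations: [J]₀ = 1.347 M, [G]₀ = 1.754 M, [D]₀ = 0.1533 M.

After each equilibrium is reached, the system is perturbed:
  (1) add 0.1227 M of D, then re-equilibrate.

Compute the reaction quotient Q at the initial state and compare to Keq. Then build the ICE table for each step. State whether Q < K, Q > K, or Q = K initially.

Q₀ = 0.06489 vs Keq = 3.246 ⇒ Q<K, forward
Step 1:
                    J           G           D
  I             1.347       1.754      0.1533
  C           -0.9364     -0.9364      0.9364
  E            0.4106      0.8176        1.09
  solve Keq expr → x = 0.9364; check Q = 3.246
Then add 0.1227 M of D.
Step 2:
                    J           G           D
  I            0.4106      0.8176       1.212
  C           0.02422     0.02422    -0.02422
  E            0.4348      0.8418       1.188
  solve Keq expr → x = -0.02422; check Q = 3.246

Q₀ = 0.06489; Q < K (proceeds forward)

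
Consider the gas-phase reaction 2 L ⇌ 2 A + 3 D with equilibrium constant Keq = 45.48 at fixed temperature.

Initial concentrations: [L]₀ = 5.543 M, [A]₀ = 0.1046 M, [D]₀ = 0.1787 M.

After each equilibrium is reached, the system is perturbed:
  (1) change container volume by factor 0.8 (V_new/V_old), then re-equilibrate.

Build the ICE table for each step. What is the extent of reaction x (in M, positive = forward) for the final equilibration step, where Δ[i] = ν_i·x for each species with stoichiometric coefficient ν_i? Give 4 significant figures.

Q₀ = 2.0321e-06 vs Keq = 45.48 ⇒ Q<K, forward
Step 1:
                  L         A         D
  Initial     5.543    0.1046    0.1787
  Change     -2.509     2.509     3.764
  Equil       3.034     2.614     3.942
  solve Keq expr → x = 1.255; check Q = 45.48
Then change container volume by factor 0.8 (V_new/V_old).
Step 2:
                  L         A         D
  Initial     3.792     3.267     4.928
  Change     0.3172   -0.3172   -0.4757
  Equil       4.109      2.95     4.452
  solve Keq expr → x = -0.1586; check Q = 45.48

x = -0.1586 M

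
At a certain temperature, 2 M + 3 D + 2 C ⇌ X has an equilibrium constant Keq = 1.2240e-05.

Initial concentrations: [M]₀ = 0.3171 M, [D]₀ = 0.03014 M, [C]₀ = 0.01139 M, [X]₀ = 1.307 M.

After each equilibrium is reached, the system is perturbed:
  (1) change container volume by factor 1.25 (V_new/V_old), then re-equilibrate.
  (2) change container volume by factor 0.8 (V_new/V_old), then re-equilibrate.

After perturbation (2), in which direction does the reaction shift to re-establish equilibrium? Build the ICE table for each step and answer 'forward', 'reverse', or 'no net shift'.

Direction: forward

Q₀ = 3.6594e+09 vs Keq = 1.2240e-05 ⇒ Q>K, reverse
Step 1:
                    M           D           C           X
  Initial      0.3171     0.03014     0.01139       1.307
  Change         2.54        3.81        2.54       -1.27
  Equil         2.857       3.841       2.552     0.03686
  solve Keq expr → x = -1.27; check Q = 1.2240e-05
Then change container volume by factor 1.25 (V_new/V_old).
Step 2:
                    M           D           C           X
  Initial       2.286       3.072       2.041     0.02949
  Change      0.04127      0.0619     0.04127    -0.02063
  Equil         2.327       3.134       2.083    0.008853
  solve Keq expr → x = -0.02063; check Q = 1.2240e-05
Then change container volume by factor 0.8 (V_new/V_old).
Step 3:
                    M           D           C           X
  Initial       2.909       3.918       2.603     0.01107
  Change     -0.05159    -0.07738    -0.05159     0.02579
  Equil         2.857       3.841       2.552     0.03686
  solve Keq expr → x = 0.02579; check Q = 1.2240e-05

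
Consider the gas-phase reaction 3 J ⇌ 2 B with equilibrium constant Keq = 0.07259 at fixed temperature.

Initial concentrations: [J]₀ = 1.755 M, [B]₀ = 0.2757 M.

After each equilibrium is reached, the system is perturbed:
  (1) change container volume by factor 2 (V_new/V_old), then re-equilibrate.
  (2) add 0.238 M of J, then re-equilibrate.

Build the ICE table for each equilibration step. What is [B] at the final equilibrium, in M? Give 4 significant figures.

Q₀ = 0.01406 vs Keq = 0.07259 ⇒ Q<K, forward
Step 1:
                  J         B
  Initial     1.755    0.2757
  Change    -0.2975    0.1984
  Equil       1.457    0.4741
  solve Keq expr → x = 0.09918; check Q = 0.07259
Then change container volume by factor 2 (V_new/V_old).
Step 2:
                  J         B
  Initial    0.7287     0.237
  Change    0.06809  -0.04539
  Equil      0.7968    0.1916
  solve Keq expr → x = -0.0227; check Q = 0.07259
Then add 0.238 M of J.
Step 3:
                  J         B
  Initial     1.035    0.1916
  Change   -0.08604   0.05736
  Equil      0.9488     0.249
  solve Keq expr → x = 0.02868; check Q = 0.07259

[B]_eq = 0.249 M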